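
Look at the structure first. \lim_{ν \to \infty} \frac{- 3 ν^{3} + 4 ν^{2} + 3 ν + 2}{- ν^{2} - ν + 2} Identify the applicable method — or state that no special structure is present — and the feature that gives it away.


Method: dominant-term comparison — divide through by the highest power of ν; every lower-order term dies and the dominant terms decide the limit. Differentiating the expression as a single quotient would eventually settle it as well; matching dominant growth settles it immediately.


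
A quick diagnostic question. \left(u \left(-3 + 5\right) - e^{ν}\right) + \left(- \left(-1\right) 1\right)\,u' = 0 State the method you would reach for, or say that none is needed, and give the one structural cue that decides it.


Verdict: a linear integrating factor — u enters only linearly with coefficient (-3 + 5); multiply by exp of the integral of (-3 + 5) and the left side becomes one derivative.


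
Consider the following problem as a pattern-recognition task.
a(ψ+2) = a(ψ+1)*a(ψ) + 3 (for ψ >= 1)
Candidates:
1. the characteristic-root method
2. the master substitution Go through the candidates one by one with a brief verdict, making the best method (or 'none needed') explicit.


Method: no special technique — once the recursion is nonlinear, characteristic roots, master substitutions, and summation factors are all off the table.
- the characteristic-root method — nonlinearity rules out exponential-mode superposition from the start.
- the master substitution: with no divided-index recursive call, reindexing by powers of a base buys nothing.


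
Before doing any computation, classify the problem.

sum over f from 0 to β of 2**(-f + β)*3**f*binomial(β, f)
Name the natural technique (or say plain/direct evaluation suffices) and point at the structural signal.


Diagnosis: the binomial theorem — binomial coefficients against complementary powers of 3 and 2: recognize the binomial expansion and resum.


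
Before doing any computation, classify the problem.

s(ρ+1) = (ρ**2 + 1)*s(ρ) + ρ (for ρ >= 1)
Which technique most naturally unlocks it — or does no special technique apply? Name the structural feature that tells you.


Verdict: a summation factor — first-order linear but the coefficient ρ**2 + 1 moves with the index — divide by the cumulative product and telescope.


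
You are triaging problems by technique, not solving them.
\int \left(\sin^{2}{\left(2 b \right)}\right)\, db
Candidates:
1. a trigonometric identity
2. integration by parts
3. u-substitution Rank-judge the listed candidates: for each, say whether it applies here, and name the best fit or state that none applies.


Technique: a trigonometric identity — apply power reduction to \sin^{2}{\left(2 b \right)}; each application halves the trigonometric degree.
- a trigonometric identity — applies; the problem has the shape this method handles.
- integration by parts — not the natural route: no polynomial-kernel product appears — a recursive parts reduction of the trigonometric product exists, but the identity rewrite is direct.
- u-substitution: no subexpression of the integrand serves as a whole-integral substitution inner — individual terms may offer their own, but none carries its derivative as a factor of the full integrand; a working change of variable would have to be constructed from outside the expression.


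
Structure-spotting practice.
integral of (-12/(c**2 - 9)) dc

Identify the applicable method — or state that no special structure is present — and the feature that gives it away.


Diagnosis: partial fractions — once c**2 - 9 is factored, each root contributes a simple-fraction term; integrate them one at a time.


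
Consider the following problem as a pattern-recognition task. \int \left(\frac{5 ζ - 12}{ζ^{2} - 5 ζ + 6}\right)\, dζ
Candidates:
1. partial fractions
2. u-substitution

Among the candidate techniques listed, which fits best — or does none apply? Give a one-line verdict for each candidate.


Method: partial fractions — a proper rational integrand whose denominator splits into simpler factors — decompose into partial fractions first.
- partial fractions — yes, a natural case for it.
- u-substitution: no subexpression of the integrand serves as a whole-integral substitution inner — individual terms may offer their own, but none carries its derivative as a factor of the full integrand; a working change of variable would have to be constructed from outside the expression.


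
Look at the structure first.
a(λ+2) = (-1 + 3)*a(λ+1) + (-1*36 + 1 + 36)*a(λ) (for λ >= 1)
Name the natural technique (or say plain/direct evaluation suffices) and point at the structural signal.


Best approach: the characteristic-root method — no index-dependence in the weights and nothing inhomogeneous: classic characteristic-equation setup.


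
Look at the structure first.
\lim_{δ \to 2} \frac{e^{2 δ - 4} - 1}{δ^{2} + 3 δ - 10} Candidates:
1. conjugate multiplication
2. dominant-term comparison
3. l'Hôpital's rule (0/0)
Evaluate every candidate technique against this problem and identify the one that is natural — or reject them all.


Best approach: l'Hôpital's rule (0/0) — plug in 2: top and bottom both hit zero, so differentiate each and retry. One could equally expand both pieces locally and compare leading terms; the rule does that in one stroke.
- conjugate multiplication: rationalization has no target — no divergent radical difference appears.
- dominant-term comparison: this limit is not decided by comparing leading-term growth at infinity.
- l'Hôpital's rule (0/0) — applicable, and directly so.


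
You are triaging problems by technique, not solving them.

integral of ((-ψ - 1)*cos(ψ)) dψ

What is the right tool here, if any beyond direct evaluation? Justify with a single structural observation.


Technique: integration by parts — differentiate -ψ - 1, integrate cos(ψ): each pass lowers the polynomial degree, so parts terminates.


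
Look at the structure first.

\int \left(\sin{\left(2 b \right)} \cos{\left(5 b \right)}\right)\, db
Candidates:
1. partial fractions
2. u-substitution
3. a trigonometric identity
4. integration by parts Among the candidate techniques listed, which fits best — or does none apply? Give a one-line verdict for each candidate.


Technique: a trigonometric identity — two sinusoids at different rates multiply in \sin{\left(2 b \right)} \cos{\left(5 b \right)}; the product-to-sum identity uncouples them.
- partial fractions: the expression is not a ratio of polynomials that decomposes further.
- u-substitution — no subexpression of the integrand serves as a whole-integral substitution inner — individual terms may offer their own, but none carries its derivative as a factor of the full integrand; a working change of variable would have to be constructed from outside the expression.
- a trigonometric identity — applies; the problem has the shape this method handles.
- integration by parts — not the fit here: there is no polynomial factor to ladder down — parts can still close the trigonometric product by recursion, though the identity rewrite is the direct route.


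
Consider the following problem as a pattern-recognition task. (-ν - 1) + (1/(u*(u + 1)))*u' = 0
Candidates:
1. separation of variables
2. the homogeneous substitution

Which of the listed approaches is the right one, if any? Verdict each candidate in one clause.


Verdict: separation of variables — separating collects all u-dependence with the derivative and leaves all ν-dependence opposite: variables separate. Rearranged, this also fits the Bernoulli template directly; separation reads the product structure as given.
- separation of variables — applies; the problem has the shape this method handles.
- the homogeneous substitution: the ratio of the variables does not determine the slope.


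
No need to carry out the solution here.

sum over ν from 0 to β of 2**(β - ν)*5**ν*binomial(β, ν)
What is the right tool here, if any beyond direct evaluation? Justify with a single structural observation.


Diagnosis: the binomial theorem — the binomial coefficients weight matched powers of 5 and 2, which is exactly the expansion of a binomial power.


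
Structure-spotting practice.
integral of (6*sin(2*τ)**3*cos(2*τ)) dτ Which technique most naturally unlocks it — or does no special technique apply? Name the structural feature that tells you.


Diagnosis: u-substitution — viewed as a product, the integrand is a composition evaluated at sin(2*τ) times (a constant multiple of) that inner expression's derivative, so u = sin(2*τ) makes it elementary.


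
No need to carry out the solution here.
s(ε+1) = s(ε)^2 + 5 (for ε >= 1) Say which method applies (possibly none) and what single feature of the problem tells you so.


Technique: no special technique — the update rule curves (it is not linear in the unknown sequence), so no superposition-based closed form attaches — iterate or study it directly.


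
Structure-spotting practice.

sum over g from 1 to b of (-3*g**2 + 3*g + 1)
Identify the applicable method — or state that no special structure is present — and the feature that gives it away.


Best approach: no special technique — recognize the absence of structure: constant-multiple powers of g summed plainly, no special method required.


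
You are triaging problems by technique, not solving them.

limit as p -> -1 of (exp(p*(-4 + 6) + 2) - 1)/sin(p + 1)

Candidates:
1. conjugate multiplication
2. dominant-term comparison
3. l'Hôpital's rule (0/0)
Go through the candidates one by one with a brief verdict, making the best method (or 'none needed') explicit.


Diagnosis: l'Hôpital's rule (0/0) — plug in -1: top and bottom both hit zero, so differentiate each and retry. A local series expansion at the point resolves it as well; the rule is the packaged version of that step.
- conjugate multiplication — there are no radicals in tension whose conjugate would simplify matters.
- dominant-term comparison — no ranking of term growth rates resolves the limit here.
- l'Hôpital's rule (0/0) — yes, a natural case for it.


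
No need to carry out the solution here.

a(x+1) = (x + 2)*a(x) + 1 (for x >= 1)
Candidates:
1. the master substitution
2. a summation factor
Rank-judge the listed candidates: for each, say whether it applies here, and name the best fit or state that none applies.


Technique: a summation factor — one step of memory with a weight x + 2 that changes as the index grows — the summation-factor construction is built for this.
- the master substitution: the recursion steps by a constant offset, so exponential reindexing is pointless.
- a summation factor — a fit — the right tool for this form.


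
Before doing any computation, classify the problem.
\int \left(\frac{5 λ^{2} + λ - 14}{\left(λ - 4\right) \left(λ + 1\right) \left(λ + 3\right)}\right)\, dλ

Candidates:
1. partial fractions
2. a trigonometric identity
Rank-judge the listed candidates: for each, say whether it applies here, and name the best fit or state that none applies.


Best approach: partial fractions — the bottom factors while the top stays lower-degree — split into simple fractions and integrate piece by piece.
- partial fractions — applies; the problem has the shape this method handles.
- a trigonometric identity: with no trigonometric functions present, identity rewriting has no target.


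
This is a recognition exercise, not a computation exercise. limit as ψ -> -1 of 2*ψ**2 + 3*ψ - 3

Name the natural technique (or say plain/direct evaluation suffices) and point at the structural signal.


Diagnosis: no special technique — no denominator vanishes and nothing blows up at -1: direct substitution is the whole computation.


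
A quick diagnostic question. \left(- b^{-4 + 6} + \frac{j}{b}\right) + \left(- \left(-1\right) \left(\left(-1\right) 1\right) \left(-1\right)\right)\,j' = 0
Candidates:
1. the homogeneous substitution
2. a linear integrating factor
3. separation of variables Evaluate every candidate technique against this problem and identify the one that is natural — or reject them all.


Diagnosis: a linear integrating factor — the unknown enters only to the first power against a nonzero forcing term — the integrating-factor template applies directly.
- the homogeneous substitution: solved for the derivative, the right side changes under joint scaling of the two variables.
- a linear integrating factor — a fit — the right tool for this form.
- separation of variables — no algebra isolates the independent variable on one side and the unknown on the other.


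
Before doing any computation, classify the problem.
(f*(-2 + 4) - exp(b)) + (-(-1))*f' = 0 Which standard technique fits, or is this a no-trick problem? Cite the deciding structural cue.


Technique: a linear integrating factor — f appears only to the first power with coefficient (-2 + 4) — the classic integrating-factor setup.


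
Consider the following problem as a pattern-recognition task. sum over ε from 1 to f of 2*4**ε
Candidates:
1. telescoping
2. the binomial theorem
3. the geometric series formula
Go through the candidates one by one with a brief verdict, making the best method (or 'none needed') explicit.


Best approach: the geometric series formula — the ratio of consecutive terms is the constant 4, independent of the index — a geometric sum.
- telescoping — writing out consecutive terms as given produces no pairwise cancellation.
- the binomial theorem — no binomial coefficients pair up with complementary powers here.
- the geometric series formula: yes, a natural case for it.


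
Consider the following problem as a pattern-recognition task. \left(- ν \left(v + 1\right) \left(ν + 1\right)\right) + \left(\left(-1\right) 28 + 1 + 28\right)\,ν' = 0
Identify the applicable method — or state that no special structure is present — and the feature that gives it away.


Best approach: separation of variables — separating collects all ν-dependence with the derivative and leaves all v-dependence opposite: variables separate. A Bernoulli rewrite would carry it as the equation stands — separating the variables needs no rearrangement either.


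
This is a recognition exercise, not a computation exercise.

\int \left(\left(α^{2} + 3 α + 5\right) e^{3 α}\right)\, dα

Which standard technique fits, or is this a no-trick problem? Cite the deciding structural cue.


Diagnosis: integration by parts — a polynomial α^{2} + 3 α + 5 against the kernel e^{3 α} is the signature bounded-ladder case for integration by parts.


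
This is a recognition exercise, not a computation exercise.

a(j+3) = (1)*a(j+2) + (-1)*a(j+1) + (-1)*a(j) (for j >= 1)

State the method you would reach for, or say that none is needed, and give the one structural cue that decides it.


Best approach: the characteristic-root method — the recurrence is linear and homogeneous with constant coefficients, so the ansatz r^j turns it into a polynomial equation for r.


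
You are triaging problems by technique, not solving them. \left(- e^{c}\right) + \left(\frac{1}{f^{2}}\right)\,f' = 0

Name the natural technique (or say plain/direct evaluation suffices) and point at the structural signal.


Method: separation of variables — solved for the derivative, the right side splits multiplicatively into a function of each variable alone — divide and integrate each side. The equation is exact as it stands too — a potential function exists — though separation reads the split structure directly.


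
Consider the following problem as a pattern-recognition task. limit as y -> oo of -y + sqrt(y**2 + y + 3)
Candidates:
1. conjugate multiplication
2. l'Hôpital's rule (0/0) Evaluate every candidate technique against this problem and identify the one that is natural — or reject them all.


Technique: conjugate multiplication — neither sqrt(y**2 + y + 3) nor y converges alone, so rewrite their difference as a conjugate-rationalized quotient first.
- conjugate multiplication: applicable, and directly so.
- l'Hôpital's rule (0/0) — no quotient structure at all: the clash is ∞ minus ∞, which rationalizing converts into a tractable ratio.


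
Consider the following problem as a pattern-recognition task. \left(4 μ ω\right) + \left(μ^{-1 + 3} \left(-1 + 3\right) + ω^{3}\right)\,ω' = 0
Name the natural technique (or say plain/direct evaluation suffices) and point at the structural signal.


Technique: the exact-equation method — because the two cross partials coincide, the form is conservative as written — recover its potential in (μ, ω).


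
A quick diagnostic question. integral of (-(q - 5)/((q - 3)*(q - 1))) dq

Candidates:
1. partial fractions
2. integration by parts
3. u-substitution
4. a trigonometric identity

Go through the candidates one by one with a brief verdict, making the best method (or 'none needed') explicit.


Technique: partial fractions — a proper rational integrand whose denominator splits into simpler factors — decompose into partial fractions first.
- partial fractions — yes — fits the structure here.
- integration by parts — the nonconstant-polynomial-times-standard-kernel pattern (an exp, sine, cosine, or logarithm partner) is absent.
- u-substitution: no subexpression of the integrand serves as a whole-integral substitution inner — individual terms may offer their own, but none carries its derivative as a factor of the full integrand; a working change of variable would have to be constructed from outside the expression.
- a trigonometric identity — with no trigonometric functions present, identity rewriting has no target.


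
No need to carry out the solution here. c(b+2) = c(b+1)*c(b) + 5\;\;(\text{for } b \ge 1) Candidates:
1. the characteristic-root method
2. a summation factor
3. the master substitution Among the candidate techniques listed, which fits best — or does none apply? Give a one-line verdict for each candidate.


Verdict: no special technique — the unknown sequence enters the update nonlinearly, so no linear method fits the recurrence as written — direct iteration remains.
- the characteristic-root method — nonlinearity rules out exponential-mode superposition from the start.
- a summation factor: the recursion is nonlinear — outside the first-order linear family a summation factor addresses.
- the master substitution — the recursion shifts the index rather than dividing it.


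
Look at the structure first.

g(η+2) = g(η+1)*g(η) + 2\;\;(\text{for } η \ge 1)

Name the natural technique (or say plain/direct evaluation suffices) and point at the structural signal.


Method: no special technique — the update rule curves (it is not linear in the unknown sequence), so no superposition-based closed form attaches — iterate or study it directly.


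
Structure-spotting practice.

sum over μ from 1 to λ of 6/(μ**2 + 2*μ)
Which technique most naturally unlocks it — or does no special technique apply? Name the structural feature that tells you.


Technique: telescoping — 6/(μ**2 + 2*μ) is a collapsed telescope: expand it into simple fractions to see the cancellation.


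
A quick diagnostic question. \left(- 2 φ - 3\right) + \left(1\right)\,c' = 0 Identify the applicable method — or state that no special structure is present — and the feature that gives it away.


Technique: no special technique — the slope is a pure function of φ; integrate both sides and be done.


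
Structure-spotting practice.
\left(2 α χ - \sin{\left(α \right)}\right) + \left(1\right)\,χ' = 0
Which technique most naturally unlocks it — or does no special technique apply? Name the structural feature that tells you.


Technique: a linear integrating factor — χ appears only to the first power with coefficient 2 α — the classic integrating-factor setup.


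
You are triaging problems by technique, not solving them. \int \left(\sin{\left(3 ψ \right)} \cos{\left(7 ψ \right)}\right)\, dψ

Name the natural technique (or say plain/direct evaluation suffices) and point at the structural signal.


Method: a trigonometric identity — two sinusoids at different rates multiply in \sin{\left(3 ψ \right)} \cos{\left(7 ψ \right)}; the product-to-sum identity uncouples them.


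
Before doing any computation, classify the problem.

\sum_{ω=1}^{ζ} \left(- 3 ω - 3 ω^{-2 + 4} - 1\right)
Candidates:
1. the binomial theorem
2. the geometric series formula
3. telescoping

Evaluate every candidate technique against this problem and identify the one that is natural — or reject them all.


Diagnosis: no special technique — no cancellation, no constant ratio, no binomial weights — just polynomial terms summed directly.
- the binomial theorem: the terms lack the binomial-coefficient-weighted complementary-power pattern of an expansion.
- the geometric series formula — consecutive terms are not related by a fixed multiplier.
- telescoping: in the displayed form, no term reappears at a neighboring index to cancel against.


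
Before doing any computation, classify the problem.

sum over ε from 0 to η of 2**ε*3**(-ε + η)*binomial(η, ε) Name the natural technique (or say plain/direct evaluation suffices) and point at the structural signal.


Method: the binomial theorem — the binomial coefficients weight matched powers of 2 and 3, which is exactly the expansion of a binomial power.


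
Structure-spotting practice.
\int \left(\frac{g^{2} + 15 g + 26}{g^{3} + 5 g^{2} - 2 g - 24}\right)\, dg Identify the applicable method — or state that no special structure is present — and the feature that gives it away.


Best approach: partial fractions — the bottom, g^{3} + 5 g^{2} - 2 g - 24, comes apart into simple factors, and a proper rational function over split factors decomposes.


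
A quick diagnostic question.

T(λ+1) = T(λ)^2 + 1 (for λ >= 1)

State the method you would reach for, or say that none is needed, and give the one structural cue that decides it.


Method: no special technique — the update rule curves (it is not linear in the unknown sequence), so no superposition-based closed form attaches — iterate or study it directly.


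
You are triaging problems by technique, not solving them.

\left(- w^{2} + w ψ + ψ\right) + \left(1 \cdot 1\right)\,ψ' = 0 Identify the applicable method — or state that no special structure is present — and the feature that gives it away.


Best approach: a linear integrating factor — linear in the unknown with genuine forcing: multiply through by the exponential of the integrated coefficient and the left side closes into one derivative.


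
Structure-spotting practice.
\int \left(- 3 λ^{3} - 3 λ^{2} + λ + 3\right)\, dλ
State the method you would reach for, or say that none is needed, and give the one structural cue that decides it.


Diagnosis: no special technique — nothing composite, nothing rational, nothing trigonometric — each constant-multiple power of λ integrates by the power rule alone.


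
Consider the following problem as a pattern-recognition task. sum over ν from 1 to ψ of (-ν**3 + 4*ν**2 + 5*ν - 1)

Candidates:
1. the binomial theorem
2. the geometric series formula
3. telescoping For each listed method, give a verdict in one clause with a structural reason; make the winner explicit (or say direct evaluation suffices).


Best approach: no special technique — constant-multiple powers of ν with no cancellation partners and no common ratio — use the standard power-sum formulas.
- the binomial theorem: the terms lack the binomial-coefficient-weighted complementary-power pattern of an expansion.
- the geometric series formula: the ratio of consecutive terms depends on the index.
- telescoping: the summand is not presented as a shifted difference — a telescoping rewrite may exist, but the displayed structure does not offer one.


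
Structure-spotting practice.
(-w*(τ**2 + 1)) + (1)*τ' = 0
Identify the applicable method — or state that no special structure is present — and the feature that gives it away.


Best approach: separation of variables — solved for the derivative, the right side splits multiplicatively into a function of each variable alone — divide and integrate each side.


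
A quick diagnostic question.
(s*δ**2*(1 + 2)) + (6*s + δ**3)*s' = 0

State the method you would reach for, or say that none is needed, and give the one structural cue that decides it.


Best approach: the exact-equation method — equality of cross partials is the green light — assemble the potential function term by term.


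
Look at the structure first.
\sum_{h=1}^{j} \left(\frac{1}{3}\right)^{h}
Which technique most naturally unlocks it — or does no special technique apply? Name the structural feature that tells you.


Method: the geometric series formula — each summand is the previous one scaled by \frac{1}{3}; that constant multiplier is itself the geometric structure.


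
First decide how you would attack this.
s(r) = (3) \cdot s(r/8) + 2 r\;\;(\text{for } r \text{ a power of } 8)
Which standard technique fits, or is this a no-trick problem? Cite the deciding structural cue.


Diagnosis: the master substitution — treat m = log base 8 of r as the new clock: one recursion step advances m by one while r scales by 8.


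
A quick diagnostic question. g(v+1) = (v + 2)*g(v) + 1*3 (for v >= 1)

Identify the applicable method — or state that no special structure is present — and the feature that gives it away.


Best approach: a summation factor — normalize by the running product of v + 2: the left side becomes a difference, and differences sum.


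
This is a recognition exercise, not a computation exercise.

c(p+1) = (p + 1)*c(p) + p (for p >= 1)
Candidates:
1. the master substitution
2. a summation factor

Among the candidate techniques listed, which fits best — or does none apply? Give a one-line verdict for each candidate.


Technique: a summation factor — it is first-order linear but the coefficient p + 1 depends on the index, so multiply through by a summation factor to telescope it.
- the master substitution: with no divided-index recursive call, reindexing by powers of a base buys nothing.
- a summation factor: applies; the problem has the shape this method handles.


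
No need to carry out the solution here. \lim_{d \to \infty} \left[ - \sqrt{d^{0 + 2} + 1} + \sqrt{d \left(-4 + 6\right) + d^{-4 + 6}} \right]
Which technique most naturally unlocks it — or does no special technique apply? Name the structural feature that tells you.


Diagnosis: conjugate multiplication — turning the difference into a conjugate-rationalized ratio makes the limit readable.


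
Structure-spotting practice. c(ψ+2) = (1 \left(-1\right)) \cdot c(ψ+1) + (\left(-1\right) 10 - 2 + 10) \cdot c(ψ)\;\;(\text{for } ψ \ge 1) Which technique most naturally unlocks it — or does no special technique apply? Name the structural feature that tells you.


Technique: the characteristic-root method — no index-dependence in the weights and nothing inhomogeneous: classic characteristic-equation setup.


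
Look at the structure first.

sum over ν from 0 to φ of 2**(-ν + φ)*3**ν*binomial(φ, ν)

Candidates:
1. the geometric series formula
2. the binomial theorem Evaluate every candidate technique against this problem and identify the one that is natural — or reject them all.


Diagnosis: the binomial theorem — binomial coefficients against complementary powers of 3 and 2: recognize the binomial expansion and resum.
- the geometric series formula: the term-to-term ratio changes with the index, so the geometric formula cannot close it.
- the binomial theorem — applicable, and directly so.


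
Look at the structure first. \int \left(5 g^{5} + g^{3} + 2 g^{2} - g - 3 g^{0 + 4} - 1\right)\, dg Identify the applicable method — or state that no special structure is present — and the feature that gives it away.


Diagnosis: no special technique — the integrand is a sum of constant multiples of powers of g — integrate term by term.


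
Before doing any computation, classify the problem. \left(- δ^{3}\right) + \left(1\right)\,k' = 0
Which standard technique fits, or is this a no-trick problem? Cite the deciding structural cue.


Verdict: no special technique — the slope is a function of δ alone, so integrate both sides directly.


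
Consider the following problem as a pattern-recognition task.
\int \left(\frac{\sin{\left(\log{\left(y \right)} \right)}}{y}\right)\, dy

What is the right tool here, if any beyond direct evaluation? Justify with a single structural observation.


Best approach: u-substitution — collected, the integrand has one factor that is, up to a constant, the derivative of an inner expression the rest depends on — substitute for that inner expression.


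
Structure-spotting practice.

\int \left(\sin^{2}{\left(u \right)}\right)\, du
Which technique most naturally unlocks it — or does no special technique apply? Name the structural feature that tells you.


Verdict: a trigonometric identity — \sin^{2}{\left(u \right)} is the textbook power-reduction case — identities first, antiderivatives second.


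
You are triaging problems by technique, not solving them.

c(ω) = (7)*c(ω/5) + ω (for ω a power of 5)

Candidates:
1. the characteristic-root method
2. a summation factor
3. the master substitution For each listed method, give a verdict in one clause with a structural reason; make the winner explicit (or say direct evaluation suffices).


Verdict: the master substitution — treat m = log base 5 of ω as the new clock: one recursion step advances m by one while ω scales by 5.
- the characteristic-root method — a divided-index call is not the fixed-shift linear shape that characteristic roots solve.
- a summation factor — the recursion divides its index rather than shifting it — there is no previous-term chain for a summation factor to telescope.
- the master substitution: applicable, and directly so.


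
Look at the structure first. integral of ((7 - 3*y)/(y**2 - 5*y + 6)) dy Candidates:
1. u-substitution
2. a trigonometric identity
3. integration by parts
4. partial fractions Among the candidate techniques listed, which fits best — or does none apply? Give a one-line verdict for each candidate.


Best approach: partial fractions — rational integrand, reducible denominator y**2 - 5*y + 6: decompose first, integrate second.
- u-substitution — no subexpression of the integrand serves as a whole-integral substitution inner — individual terms may offer their own, but none carries its derivative as a factor of the full integrand; a working change of variable would have to be constructed from outside the expression.
- a trigonometric identity: no sine or cosine appears, so there is nothing for a trigonometric identity to act on.
- integration by parts — the nonconstant-polynomial-times-standard-kernel pattern (an exp, sine, cosine, or logarithm partner) is absent.
- partial fractions — applicable, and directly so.


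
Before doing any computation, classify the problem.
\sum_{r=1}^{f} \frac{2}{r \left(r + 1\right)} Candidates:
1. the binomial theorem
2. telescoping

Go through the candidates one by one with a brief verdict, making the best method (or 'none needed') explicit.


Diagnosis: telescoping — after splitting \frac{2}{r \left(r + 1\right)} into partial fractions, the pieces are shifted copies of one function and cancel telescopically.
- the binomial theorem: no binomial coefficients pair with matched powers.
- telescoping: yes, a natural case for it.


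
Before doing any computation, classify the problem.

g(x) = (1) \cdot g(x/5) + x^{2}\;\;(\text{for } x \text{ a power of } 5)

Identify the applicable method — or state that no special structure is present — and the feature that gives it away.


Method: the master substitution — the argument contracts 5-fold per step: reindex x exponentially and solve the linear recurrence in the new index.


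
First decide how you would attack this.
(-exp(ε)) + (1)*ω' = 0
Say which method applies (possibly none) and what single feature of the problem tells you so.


Method: no special technique — with ω absent the equation is not coupled at all: direct integration in ε.


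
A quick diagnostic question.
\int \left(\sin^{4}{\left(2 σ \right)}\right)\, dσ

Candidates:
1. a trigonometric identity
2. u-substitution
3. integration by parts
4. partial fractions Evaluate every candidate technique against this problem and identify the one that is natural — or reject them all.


Technique: a trigonometric identity — \sin^{4}{\left(2 σ \right)} is an even power — the power-reduction identity rewrites it into first-degree cosines.
- a trigonometric identity: applies; the problem has the shape this method handles.
- u-substitution — no subexpression of the integrand pairs with its own derivative as a factor — individual terms may offer their own substitutions, but any change of variable covering the whole integral would have to be constructed from outside the expression.
- integration by parts: not the natural route: no polynomial-kernel product appears — a recursive parts reduction of the trigonometric product exists, but the identity rewrite is direct.
- partial fractions: there is no rational-function structure to decompose.


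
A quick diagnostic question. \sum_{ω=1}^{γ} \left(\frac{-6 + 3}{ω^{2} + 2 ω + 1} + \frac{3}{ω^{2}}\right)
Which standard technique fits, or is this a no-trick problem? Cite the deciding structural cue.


Diagnosis: telescoping — the piece each term subtracts is \frac{3}{ω^{2}} advanced by one index, and it reappears with a plus sign leading the following term — the sum collapses to its boundary terms.


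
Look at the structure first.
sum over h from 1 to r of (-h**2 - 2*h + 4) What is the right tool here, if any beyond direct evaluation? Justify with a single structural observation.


Verdict: no special technique — the sum is polynomial through and through; closed forms for each power of h finish it directly.


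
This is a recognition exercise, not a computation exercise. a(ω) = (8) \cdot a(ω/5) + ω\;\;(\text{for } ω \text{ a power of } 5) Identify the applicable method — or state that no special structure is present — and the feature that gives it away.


Diagnosis: the master substitution — treat m = log base 5 of ω as the new clock: one recursion step advances m by one while ω scales by 5.


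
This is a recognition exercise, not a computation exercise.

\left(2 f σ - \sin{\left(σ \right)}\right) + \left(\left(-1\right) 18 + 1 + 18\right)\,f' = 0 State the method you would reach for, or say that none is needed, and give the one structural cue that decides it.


Technique: a linear integrating factor — linear in the unknown with genuine forcing: multiply through by the exponential of the integrated coefficient and the left side closes into one derivative.


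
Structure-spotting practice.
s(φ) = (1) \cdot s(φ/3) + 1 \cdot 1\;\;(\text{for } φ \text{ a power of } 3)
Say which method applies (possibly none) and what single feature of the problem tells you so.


Method: the master substitution — treat m = log base 3 of φ as the new clock: one recursion step advances m by one while φ scales by 3.


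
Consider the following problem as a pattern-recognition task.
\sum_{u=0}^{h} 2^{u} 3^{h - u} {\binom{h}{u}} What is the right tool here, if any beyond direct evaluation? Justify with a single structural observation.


Technique: the binomial theorem — binomial coefficients against complementary powers of 2 and 3: recognize the binomial expansion and resum.


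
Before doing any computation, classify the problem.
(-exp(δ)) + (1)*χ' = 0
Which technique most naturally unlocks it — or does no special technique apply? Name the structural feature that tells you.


Verdict: no special technique — the slope is a function of δ alone, so integrate both sides directly.


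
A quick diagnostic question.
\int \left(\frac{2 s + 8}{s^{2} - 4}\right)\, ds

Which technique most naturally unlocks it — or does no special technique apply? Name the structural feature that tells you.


Method: partial fractions — the factorization of s^{2} - 4 is the whole battle; after it, each term is a table integral.


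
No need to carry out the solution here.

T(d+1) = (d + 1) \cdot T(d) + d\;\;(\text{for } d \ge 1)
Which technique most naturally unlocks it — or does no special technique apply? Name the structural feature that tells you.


Method: a summation factor — first-order linear but the coefficient d + 1 moves with the index — divide by the cumulative product and telescope.


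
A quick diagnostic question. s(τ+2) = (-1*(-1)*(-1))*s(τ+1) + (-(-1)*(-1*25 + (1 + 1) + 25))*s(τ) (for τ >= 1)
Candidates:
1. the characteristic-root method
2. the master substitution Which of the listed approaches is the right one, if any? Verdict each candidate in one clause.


Verdict: the characteristic-root method — this is the constant-coefficient homogeneous case — the whole solution in τ reduces to a polynomial's roots.
- the characteristic-root method — a fit — the right tool for this form.
- the master substitution — with no divided-index recursive call, reindexing by powers of a base buys nothing.


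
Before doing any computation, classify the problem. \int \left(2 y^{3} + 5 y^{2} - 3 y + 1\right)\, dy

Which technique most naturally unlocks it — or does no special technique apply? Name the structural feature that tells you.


Best approach: no special technique — scan for structure and find none: constant multiples of powers of y, integrate directly.


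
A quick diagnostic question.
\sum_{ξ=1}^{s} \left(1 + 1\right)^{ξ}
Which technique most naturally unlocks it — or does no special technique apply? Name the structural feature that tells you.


Best approach: the geometric series formula — consecutive terms stand in a fixed index-free ratio — the geometric sum formula closes it.


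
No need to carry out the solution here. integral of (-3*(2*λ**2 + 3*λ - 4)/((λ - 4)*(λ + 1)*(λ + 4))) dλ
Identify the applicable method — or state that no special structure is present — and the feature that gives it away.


Verdict: partial fractions — a proper rational integrand whose denominator splits into simpler factors — decompose into partial fractions first.


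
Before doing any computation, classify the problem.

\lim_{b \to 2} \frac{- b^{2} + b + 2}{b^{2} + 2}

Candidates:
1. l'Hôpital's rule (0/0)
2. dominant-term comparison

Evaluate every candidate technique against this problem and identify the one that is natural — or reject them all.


Verdict: no special technique — no zero denominators, no indeterminate clash at 2 — substitute and read off the value.
- l'Hôpital's rule (0/0) — substituting the point gives a finite value outright — there is no indeterminate clash to repair.
- dominant-term comparison: no dominant-degree comparison decides it.


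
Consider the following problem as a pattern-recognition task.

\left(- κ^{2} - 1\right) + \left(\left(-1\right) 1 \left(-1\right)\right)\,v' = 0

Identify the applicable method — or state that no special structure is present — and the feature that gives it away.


Method: no special technique — solved for the derivative, no v appears — this is antidifferentiation in κ wearing ODE clothing.


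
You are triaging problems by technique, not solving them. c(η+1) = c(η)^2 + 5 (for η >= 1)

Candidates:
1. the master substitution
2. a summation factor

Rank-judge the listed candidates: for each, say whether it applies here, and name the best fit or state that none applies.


Best approach: no special technique — a nonlinear dependence on earlier terms breaks linearity, and with it every superposition-based closed form.
- the master substitution — with no divided-index recursive call, reindexing by powers of a base buys nothing.
- a summation factor: the recursion is nonlinear — outside the first-order linear family a summation factor addresses.
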